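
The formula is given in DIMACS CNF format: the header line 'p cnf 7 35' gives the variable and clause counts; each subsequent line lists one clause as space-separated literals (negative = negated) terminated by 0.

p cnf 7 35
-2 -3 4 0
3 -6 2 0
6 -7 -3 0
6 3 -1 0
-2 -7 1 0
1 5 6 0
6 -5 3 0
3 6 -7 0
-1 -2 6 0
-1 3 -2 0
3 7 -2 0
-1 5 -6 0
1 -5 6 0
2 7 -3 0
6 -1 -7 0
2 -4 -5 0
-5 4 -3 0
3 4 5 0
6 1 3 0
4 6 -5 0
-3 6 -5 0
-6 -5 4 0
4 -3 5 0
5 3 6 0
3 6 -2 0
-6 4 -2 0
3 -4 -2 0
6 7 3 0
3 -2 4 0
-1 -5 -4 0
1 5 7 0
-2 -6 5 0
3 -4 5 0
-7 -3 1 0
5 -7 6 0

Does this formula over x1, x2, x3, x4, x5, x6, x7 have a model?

Satisfiable

Suppose x2 = True.
Suppose x3 = True.
(x4) alone gives x4 = True.
Suppose x6 = True.
(x5) alone gives x5 = True.
(¬x1) alone gives x1 = False.
(¬x7) alone gives x7 = False.
This assignment satisfies each clause.
A satisfying assignment: x1=False; x2=True; x3=True; x4=True; x5=True; x6=True; x7=False.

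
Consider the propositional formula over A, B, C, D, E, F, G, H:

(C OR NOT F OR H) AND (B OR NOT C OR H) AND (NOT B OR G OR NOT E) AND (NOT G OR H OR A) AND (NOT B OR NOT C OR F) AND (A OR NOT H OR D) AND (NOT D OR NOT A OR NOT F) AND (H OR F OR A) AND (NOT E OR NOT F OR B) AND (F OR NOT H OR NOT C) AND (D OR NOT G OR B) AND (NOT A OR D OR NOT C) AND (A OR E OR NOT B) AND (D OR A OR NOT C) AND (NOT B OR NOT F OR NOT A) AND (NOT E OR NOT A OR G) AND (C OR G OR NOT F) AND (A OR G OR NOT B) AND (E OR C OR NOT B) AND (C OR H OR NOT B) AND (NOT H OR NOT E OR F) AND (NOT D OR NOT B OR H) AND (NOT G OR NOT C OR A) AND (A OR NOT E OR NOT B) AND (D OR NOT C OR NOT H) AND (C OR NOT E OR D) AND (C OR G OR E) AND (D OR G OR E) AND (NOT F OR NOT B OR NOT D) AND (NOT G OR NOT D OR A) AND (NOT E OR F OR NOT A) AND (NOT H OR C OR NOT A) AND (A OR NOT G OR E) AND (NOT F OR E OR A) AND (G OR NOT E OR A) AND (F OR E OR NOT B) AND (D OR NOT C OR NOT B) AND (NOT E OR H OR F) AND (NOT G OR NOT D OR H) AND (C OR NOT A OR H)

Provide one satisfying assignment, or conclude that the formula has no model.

Try C = true.
Try B = true.
(F) alone gives F = true.
(NOT A) alone gives A = false.
(E) alone gives E = true.
But (NOT E) is also a unit clause — contradiction.
Backtrack on B: now try B = false.
(H) alone gives H = true.
(F) alone gives F = true.
(NOT E) alone gives E = false.
(D) alone gives D = true.
(NOT A) alone gives A = false.
But (A) is also a unit clause — contradiction.
Either choice for B ends in contradiction.
Backtrack on C: now try C = false.
Try F = false.
Try H = true.
(NOT E) alone gives E = false.
(NOT B) alone gives B = false.
(G) alone gives G = true.
(D) alone gives D = true.
(A) alone gives A = true.
But (NOT A) is also a unit clause — contradiction.
Backtrack on H: now try H = false.
(A) alone gives A = true.
But (NOT A) is also a unit clause — contradiction.
Either choice for H ends in contradiction.
Backtrack on F: now try F = true.
(H) alone gives H = true.
(G) alone gives G = true.
(NOT A) alone gives A = false.
(D) alone gives D = true.
But (NOT D) is also a unit clause — contradiction.
Either choice for F ends in contradiction.
Either choice for C ends in contradiction.

UNSATISFIABLE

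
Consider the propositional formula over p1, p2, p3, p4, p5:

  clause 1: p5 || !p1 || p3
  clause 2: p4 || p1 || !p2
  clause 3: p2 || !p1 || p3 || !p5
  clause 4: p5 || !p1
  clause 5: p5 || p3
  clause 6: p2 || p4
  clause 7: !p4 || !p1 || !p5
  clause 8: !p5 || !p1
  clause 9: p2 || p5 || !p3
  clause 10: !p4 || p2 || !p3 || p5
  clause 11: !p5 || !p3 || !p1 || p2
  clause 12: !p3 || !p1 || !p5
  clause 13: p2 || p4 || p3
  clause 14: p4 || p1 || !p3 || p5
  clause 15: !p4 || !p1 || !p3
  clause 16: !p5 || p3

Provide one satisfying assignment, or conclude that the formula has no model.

p1: false, p2: false, p3: true, p4: true, p5: true

Branch on p5: set p5 = true.
The clause (!p1) is unit, so p1 = false.
The clause (p3) is unit, so p3 = true.
Branch on p4: set p4 = true.
Every clause is now satisfied; p2 is unconstrained.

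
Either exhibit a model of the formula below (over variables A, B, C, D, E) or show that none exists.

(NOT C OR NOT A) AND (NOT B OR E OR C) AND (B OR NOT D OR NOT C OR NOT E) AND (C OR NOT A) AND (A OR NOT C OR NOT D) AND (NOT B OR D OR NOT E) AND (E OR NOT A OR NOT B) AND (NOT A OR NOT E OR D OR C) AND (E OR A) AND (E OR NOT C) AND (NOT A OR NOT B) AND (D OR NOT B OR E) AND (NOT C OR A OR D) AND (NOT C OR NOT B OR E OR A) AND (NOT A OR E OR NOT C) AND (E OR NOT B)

A ↦ false,  B ↦ false,  C ↦ false,  D ↦ false,  E ↦ true

Branch on C: set C = false.
Unit clause (NOT A) forces A = false.
Unit clause (E) forces E = true.
Branch on B: set B = false.
All clauses hold; D can take either value.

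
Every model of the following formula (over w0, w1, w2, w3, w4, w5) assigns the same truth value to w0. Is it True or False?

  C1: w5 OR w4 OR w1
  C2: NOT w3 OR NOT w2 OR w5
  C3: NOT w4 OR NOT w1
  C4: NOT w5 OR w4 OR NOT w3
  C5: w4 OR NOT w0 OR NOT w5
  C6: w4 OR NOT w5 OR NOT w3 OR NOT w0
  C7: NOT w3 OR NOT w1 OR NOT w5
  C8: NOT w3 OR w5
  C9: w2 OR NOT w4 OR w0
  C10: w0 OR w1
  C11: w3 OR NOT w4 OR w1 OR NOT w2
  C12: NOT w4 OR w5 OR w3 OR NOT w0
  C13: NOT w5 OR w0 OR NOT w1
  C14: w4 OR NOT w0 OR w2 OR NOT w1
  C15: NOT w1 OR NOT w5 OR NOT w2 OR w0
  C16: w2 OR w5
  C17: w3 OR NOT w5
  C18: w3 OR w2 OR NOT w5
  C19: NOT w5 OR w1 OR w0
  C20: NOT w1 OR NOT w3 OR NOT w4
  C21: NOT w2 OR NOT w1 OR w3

Suppose w0 = false.
(w1) alone gives w1 = true.
(NOT w4) alone gives w4 = false.
(NOT w5) alone gives w5 = false.
(NOT w3) alone gives w3 = false.
(w2) alone gives w2 = true.
Now (NOT w2) is unsatisfied and unit — conflict.
So every satisfying assignment has w0 = True.

True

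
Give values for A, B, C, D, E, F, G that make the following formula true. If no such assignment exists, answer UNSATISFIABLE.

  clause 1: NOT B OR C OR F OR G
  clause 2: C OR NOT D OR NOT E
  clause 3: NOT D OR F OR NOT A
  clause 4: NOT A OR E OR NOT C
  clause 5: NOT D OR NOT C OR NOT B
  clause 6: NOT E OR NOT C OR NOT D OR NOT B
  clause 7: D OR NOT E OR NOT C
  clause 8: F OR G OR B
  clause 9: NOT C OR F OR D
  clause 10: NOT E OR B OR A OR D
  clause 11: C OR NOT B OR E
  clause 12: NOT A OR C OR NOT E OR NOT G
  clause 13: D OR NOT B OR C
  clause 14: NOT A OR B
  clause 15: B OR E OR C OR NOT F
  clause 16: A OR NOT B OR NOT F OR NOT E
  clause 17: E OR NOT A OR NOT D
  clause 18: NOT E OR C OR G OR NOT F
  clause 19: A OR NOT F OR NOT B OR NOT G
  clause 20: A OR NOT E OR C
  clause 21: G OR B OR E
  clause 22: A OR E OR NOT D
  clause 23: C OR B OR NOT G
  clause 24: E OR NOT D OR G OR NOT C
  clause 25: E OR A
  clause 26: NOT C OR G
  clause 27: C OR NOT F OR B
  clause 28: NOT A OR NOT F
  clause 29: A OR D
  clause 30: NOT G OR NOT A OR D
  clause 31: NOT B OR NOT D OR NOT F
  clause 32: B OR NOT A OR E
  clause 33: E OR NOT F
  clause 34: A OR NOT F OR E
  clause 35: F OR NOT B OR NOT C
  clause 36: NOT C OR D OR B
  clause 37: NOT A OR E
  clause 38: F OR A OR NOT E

Try A = false.
From the singleton clause (E), E = true.
From the singleton clause (C), C = true.
From the singleton clause (D), D = true.
From the singleton clause (NOT B), B = false.
From the singleton clause (G), G = true.
From the singleton clause (F), F = true.
Every clause now holds.

A: false, B: false, C: true, D: true, E: true, F: true, G: true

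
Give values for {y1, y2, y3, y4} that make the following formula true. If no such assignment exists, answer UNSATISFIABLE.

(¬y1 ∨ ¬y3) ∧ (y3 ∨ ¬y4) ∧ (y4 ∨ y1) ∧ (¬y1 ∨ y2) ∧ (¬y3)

y1=True, y2=True, y3=False, y4=False

The clause (¬y3) is unit, so y3 = False.
The clause (¬y4) is unit, so y4 = False.
The clause (y1) is unit, so y1 = True.
The clause (y2) is unit, so y2 = True.
This assignment satisfies each clause.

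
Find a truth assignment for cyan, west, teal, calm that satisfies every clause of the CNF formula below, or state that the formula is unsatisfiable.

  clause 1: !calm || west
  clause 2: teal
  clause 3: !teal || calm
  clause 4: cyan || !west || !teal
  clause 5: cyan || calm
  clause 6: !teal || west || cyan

From the singleton clause (teal), teal = true.
From the singleton clause (calm), calm = true.
From the singleton clause (west), west = true.
From the singleton clause (cyan), cyan = true.
This assignment satisfies each clause.

cyan: true, west: true, teal: true, calm: true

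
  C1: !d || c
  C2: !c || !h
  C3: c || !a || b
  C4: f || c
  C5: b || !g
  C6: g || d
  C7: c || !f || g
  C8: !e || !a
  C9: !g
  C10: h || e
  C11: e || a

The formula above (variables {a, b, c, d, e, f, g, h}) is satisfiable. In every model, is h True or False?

Suppose h = true.
Unit clause (!c) forces c = false.
Unit clause (!d) forces d = false.
Unit clause (f) forces f = true.
Unit clause (g) forces g = true.
That conflicts with the unit clause (!g).
So every satisfying assignment has h = False.

False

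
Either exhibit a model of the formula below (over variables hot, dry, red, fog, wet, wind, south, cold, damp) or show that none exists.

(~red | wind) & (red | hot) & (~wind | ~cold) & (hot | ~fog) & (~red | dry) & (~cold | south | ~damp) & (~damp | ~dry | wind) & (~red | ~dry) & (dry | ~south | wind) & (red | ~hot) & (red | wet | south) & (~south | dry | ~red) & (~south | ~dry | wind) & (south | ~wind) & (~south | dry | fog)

Suppose red = 0.
(hot) alone gives hot = 1.
Now (~hot) is unsatisfied and unit — conflict.
Undo red and try red = 1.
(wind) alone gives wind = 1.
(~cold) alone gives cold = 0.
(dry) alone gives dry = 1.
Now (~dry) is unsatisfied and unit — conflict.
Neither red = 1 nor red = 0 works.

UNSATISFIABLE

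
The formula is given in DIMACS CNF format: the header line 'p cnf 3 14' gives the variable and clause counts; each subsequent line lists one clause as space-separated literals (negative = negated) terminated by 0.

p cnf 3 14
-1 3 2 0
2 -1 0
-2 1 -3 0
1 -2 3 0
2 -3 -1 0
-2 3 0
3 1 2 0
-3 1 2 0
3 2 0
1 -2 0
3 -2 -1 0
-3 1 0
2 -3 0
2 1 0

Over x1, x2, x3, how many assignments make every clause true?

1

There are 2^3 = 8 truth assignments over (x1, x2, x3).
Check each against the 14 clauses (columns in the order x1, x2, x3):
  F F F  ✗ fails (x3 ∨ x1 ∨ x2)
  F F T  ✗ fails (¬x3 ∨ x1 ∨ x2)
  F T F  ✗ fails (x1 ∨ ¬x2 ∨ x3)
  F T T  ✗ fails (¬x2 ∨ x1 ∨ ¬x3)
  T F F  ✗ fails (¬x1 ∨ x3 ∨ x2)
  T F T  ✗ fails (x2 ∨ ¬x1)
  T T F  ✗ fails (¬x2 ∨ x3)
  T T T  ✓ satisfies all
1 of the 8 rows is a model.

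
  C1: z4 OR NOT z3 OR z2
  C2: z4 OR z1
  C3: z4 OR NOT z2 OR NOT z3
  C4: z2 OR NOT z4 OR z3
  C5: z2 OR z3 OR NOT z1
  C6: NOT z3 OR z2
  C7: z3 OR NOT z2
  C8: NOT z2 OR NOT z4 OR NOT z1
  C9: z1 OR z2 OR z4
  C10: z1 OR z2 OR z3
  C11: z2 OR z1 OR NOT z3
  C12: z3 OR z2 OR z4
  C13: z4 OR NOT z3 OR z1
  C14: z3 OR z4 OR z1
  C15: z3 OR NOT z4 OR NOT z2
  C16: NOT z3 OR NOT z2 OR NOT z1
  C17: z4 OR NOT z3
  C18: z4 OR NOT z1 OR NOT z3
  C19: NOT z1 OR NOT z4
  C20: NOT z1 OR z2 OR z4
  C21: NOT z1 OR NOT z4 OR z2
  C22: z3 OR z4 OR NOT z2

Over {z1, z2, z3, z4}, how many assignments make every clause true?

There are 2^4 = 16 truth assignments over (z1, z2, z3, z4).
Check each against the 22 clauses (columns in the order z1, z2, z3, z4):
  F F F F  ✗ fails (z4 OR z1)
  F F F T  ✗ fails (z2 OR NOT z4 OR z3)
  F F T F  ✗ fails (z4 OR NOT z3 OR z2)
  F F T T  ✗ fails (NOT z3 OR z2)
  F T F F  ✗ fails (z4 OR z1)
  F T F T  ✗ fails (z3 OR NOT z2)
  F T T F  ✗ fails (z4 OR z1)
  F T T T  ✓ satisfies all
  T F F F  ✗ fails (z2 OR z3 OR NOT z1)
  T F F T  ✗ fails (z2 OR NOT z4 OR z3)
  T F T F  ✗ fails (z4 OR NOT z3 OR z2)
  T F T T  ✗ fails (NOT z3 OR z2)
  T T F F  ✗ fails (z3 OR NOT z2)
  T T F T  ✗ fails (z3 OR NOT z2)
  T T T F  ✗ fails (z4 OR NOT z2 OR NOT z3)
  T T T T  ✗ fails (NOT z2 OR NOT z4 OR NOT z1)
1 of the 16 rows is a model.

1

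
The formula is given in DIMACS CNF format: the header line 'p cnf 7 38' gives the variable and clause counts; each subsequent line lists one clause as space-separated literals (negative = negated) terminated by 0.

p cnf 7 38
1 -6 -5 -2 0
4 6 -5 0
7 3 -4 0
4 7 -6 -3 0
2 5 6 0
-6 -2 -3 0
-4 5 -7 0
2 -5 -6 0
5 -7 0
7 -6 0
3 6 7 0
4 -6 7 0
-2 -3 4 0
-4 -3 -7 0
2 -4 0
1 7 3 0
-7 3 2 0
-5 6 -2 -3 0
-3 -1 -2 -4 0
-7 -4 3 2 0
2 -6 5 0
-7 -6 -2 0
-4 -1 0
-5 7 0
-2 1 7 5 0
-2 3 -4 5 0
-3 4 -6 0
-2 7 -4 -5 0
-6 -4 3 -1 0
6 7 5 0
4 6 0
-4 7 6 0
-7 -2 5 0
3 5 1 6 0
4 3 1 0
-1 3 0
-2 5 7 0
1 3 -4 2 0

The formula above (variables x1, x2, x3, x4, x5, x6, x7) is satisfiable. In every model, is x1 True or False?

Suppose x1 = True.
Unit clause (¬x4) forces x4 = False.
Unit clause (x6) forces x6 = True.
Unit clause (x7) forces x7 = True.
Unit clause (x5) forces x5 = True.
Unit clause (x2) forces x2 = True.
Now (¬x2) is unsatisfied and unit — conflict.
So every satisfying assignment has x1 = False.

False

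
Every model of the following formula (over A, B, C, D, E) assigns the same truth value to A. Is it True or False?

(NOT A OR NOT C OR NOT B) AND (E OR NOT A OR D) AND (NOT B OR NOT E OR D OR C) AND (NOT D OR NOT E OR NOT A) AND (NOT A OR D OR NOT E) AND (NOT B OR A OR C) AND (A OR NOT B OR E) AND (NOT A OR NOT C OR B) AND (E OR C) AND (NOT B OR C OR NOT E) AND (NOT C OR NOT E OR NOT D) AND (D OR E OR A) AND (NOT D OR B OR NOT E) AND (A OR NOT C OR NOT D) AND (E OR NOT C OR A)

False

Suppose A = true.
Branch on C: set C = false.
From the singleton clause (E), E = true.
From the singleton clause (NOT D), D = false.
That conflicts with the unit clause (D).
Backtrack on C: now try C = true.
From the singleton clause (NOT B), B = false.
That conflicts with the unit clause (B).
Neither C = true nor C = false works.
So every satisfying assignment has A = False.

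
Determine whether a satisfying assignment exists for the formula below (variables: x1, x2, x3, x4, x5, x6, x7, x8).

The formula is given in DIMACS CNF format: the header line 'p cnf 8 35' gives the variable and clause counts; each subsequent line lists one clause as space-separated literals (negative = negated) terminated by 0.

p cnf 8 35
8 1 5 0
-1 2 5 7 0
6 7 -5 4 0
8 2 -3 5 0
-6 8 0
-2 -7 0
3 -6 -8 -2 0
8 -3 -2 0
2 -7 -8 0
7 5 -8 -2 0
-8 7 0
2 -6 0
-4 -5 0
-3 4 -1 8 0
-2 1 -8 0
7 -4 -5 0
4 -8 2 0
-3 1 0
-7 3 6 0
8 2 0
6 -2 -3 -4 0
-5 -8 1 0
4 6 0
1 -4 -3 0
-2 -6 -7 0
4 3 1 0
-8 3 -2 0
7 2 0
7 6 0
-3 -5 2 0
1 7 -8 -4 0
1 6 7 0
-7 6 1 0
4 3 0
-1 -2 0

No, unsatisfiable

Case x6 = False:
Unit clause (x4) forces x4 = True.
Unit clause (¬x5) forces x5 = False.
Unit clause (x7) forces x7 = True.
Unit clause (¬x2) forces x2 = False.
Unit clause (¬x8) forces x8 = False.
That conflicts with the unit clause (x8).
Backtrack on x6: now try x6 = True.
Unit clause (x8) forces x8 = True.
Unit clause (x7) forces x7 = True.
Unit clause (¬x2) forces x2 = False.
That conflicts with the unit clause (x2).
Neither x6 = True nor x6 = False works.
No assignment satisfies every clause.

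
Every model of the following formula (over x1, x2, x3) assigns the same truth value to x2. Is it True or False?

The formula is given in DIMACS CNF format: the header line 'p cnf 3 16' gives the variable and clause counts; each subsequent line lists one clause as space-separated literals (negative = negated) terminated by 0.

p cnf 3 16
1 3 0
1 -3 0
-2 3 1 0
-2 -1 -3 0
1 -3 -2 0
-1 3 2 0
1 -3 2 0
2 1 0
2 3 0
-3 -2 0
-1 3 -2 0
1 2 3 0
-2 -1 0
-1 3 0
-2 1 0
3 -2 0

Suppose x2 = True.
Unit clause (¬x3) forces x3 = False.
Now (x3) is unsatisfied and unit — conflict.
So every satisfying assignment has x2 = False.

False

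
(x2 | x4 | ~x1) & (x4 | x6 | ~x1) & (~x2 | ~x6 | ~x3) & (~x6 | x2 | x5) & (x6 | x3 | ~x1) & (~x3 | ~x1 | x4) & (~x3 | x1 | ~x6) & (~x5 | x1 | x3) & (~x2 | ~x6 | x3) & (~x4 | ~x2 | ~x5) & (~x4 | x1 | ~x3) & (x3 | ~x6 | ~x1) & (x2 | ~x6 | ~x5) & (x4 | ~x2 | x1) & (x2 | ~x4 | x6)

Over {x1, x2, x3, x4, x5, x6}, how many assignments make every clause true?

5

There are 2^6 = 64 truth assignments over (x1, x2, x3, x4, x5, x6).
Split on x6. With x6 = 1, the clauses containing x6 are satisfied and ~x6 drops from the rest; 0 of the 2^5 = 32 assignments to the other variables satisfy what remains.
With x6 = 0, by the same count on the reduced clause set, 5 assignments work.
Total: 0 + 5 = 5.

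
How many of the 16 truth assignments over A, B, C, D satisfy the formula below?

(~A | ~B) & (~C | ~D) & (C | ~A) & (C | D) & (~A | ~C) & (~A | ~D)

4

There are 2^4 = 16 truth assignments over (A, B, C, D).
Check each against the 6 clauses (columns in the order A, B, C, D):
  F F F F  ✗ fails (C | D)
  F F F T  ✓ satisfies all
  F F T F  ✓ satisfies all
  F F T T  ✗ fails (~C | ~D)
  F T F F  ✗ fails (C | D)
  F T F T  ✓ satisfies all
  F T T F  ✓ satisfies all
  F T T T  ✗ fails (~C | ~D)
  T F F F  ✗ fails (C | ~A)
  T F F T  ✗ fails (C | ~A)
  T F T F  ✗ fails (~A | ~C)
  T F T T  ✗ fails (~C | ~D)
  T T F F  ✗ fails (~A | ~B)
  T T F T  ✗ fails (~A | ~B)
  T T T F  ✗ fails (~A | ~B)
  T T T T  ✗ fails (~A | ~B)
4 of the 16 rows are models.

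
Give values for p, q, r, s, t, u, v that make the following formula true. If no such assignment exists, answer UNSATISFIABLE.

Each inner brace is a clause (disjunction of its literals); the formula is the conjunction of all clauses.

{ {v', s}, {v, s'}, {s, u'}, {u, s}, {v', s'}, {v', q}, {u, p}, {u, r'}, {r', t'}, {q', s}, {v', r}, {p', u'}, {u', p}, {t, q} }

Case v = 0:
Unit clause (s') forces s = 0.
Unit clause (u') forces u = 0.
That conflicts with the unit clause (u).
That branch fails; take v = 1 instead.
Unit clause (s) forces s = 1.
That conflicts with the unit clause (s').
Neither v = 1 nor v = 0 works.

UNSATISFIABLE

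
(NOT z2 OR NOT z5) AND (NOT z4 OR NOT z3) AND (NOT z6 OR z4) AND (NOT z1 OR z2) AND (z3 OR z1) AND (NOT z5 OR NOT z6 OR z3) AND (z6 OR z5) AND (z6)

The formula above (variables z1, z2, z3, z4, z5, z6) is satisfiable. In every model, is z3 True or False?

False

Suppose z3 = true.
Unit clause (NOT z4) forces z4 = false.
Unit clause (NOT z6) forces z6 = false.
But (z6) is also a unit clause — contradiction.
So every satisfying assignment has z3 = False.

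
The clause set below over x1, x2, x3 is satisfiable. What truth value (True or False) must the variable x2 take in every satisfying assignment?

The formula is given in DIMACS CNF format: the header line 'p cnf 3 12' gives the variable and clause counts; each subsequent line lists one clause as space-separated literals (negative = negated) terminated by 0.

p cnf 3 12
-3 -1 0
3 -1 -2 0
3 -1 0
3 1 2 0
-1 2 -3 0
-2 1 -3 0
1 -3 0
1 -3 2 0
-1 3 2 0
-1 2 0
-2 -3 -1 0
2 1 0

True

Suppose x2 = False.
From the singleton clause (¬x1), x1 = False.
Now (x1) is unsatisfied and unit — conflict.
So every satisfying assignment has x2 = True.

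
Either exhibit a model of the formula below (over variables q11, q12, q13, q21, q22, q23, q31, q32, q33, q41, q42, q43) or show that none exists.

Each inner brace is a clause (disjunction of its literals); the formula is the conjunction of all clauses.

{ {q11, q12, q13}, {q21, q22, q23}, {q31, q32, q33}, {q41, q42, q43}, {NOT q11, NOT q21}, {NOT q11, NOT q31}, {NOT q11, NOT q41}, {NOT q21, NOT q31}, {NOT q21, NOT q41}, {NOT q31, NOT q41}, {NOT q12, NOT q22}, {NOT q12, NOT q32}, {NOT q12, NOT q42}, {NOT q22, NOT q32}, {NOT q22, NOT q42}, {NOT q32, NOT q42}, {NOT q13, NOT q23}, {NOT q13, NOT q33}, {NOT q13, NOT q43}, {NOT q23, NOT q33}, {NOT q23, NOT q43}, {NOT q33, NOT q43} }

Try q11 = false.
Try q12 = true.
(NOT q22) alone gives q22 = false.
(NOT q32) alone gives q32 = false.
(NOT q42) alone gives q42 = false.
Try q21 = true.
(NOT q31) alone gives q31 = false.
(q33) alone gives q33 = true.
(NOT q41) alone gives q41 = false.
(q43) alone gives q43 = true.
That conflicts with the unit clause (NOT q43).
That branch fails; take q21 = false instead.
(q23) alone gives q23 = true.
(NOT q13) alone gives q13 = false.
(NOT q33) alone gives q33 = false.
(q31) alone gives q31 = true.
(NOT q41) alone gives q41 = false.
(q43) alone gives q43 = true.
That conflicts with the unit clause (NOT q43).
Either choice for q21 ends in contradiction.
That branch fails; take q12 = false instead.
(q13) alone gives q13 = true.
(NOT q23) alone gives q23 = false.
(NOT q33) alone gives q33 = false.
(NOT q43) alone gives q43 = false.
Try q21 = true.
(NOT q31) alone gives q31 = false.
(q32) alone gives q32 = true.
(NOT q41) alone gives q41 = false.
(q42) alone gives q42 = true.
That conflicts with the unit clause (NOT q42).
That branch fails; take q21 = false instead.
(q22) alone gives q22 = true.
(NOT q32) alone gives q32 = false.
(q31) alone gives q31 = true.
(NOT q41) alone gives q41 = false.
(q42) alone gives q42 = true.
That conflicts with the unit clause (NOT q42).
Either choice for q21 ends in contradiction.
Either choice for q12 ends in contradiction.
That branch fails; take q11 = true instead.
(NOT q21) alone gives q21 = false.
(NOT q31) alone gives q31 = false.
(NOT q41) alone gives q41 = false.
Try q22 = true.
(NOT q12) alone gives q12 = false.
(NOT q32) alone gives q32 = false.
(q33) alone gives q33 = true.
(NOT q42) alone gives q42 = false.
(q43) alone gives q43 = true.
That conflicts with the unit clause (NOT q43).
That branch fails; take q22 = false instead.
(q23) alone gives q23 = true.
(NOT q13) alone gives q13 = false.
(NOT q33) alone gives q33 = false.
(q32) alone gives q32 = true.
(NOT q12) alone gives q12 = false.
(NOT q42) alone gives q42 = false.
(q43) alone gives q43 = true.
That conflicts with the unit clause (NOT q43).
Either choice for q22 ends in contradiction.
Either choice for q11 ends in contradiction.

UNSATISFIABLE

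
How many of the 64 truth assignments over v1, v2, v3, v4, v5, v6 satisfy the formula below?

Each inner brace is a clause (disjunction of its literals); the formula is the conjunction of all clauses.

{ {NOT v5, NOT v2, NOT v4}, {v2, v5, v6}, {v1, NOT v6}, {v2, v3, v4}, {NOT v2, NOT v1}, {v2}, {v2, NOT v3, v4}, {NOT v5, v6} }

There are 2^6 = 64 truth assignments over (v1, v2, v3, v4, v5, v6).
Split on v1. With v1 = true, the clauses containing v1 are satisfied and NOT v1 drops from the rest; 0 of the 2^5 = 32 assignments to the other variables satisfy what remains.
With v1 = false, by the same count on the reduced clause set, 4 assignments work.
(One model: v1=F, v2=T, v3=F, v4=F, v5=F, v6=F.)
Total: 0 + 4 = 4.

4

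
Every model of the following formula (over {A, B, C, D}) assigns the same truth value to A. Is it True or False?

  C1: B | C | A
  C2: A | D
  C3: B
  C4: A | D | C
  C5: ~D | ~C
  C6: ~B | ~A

False

Suppose A = 1.
Unit clause (B) forces B = 1.
Now (~B) is unsatisfied and unit — conflict.
So every satisfying assignment has A = False.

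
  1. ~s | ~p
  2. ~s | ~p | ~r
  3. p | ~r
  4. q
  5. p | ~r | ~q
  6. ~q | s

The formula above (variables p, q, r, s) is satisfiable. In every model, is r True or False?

Suppose r = 1.
Unit clause (p) forces p = 1.
Unit clause (~s) forces s = 0.
Unit clause (q) forces q = 1.
Now (~q) is unsatisfied and unit — conflict.
So every satisfying assignment has r = False.

False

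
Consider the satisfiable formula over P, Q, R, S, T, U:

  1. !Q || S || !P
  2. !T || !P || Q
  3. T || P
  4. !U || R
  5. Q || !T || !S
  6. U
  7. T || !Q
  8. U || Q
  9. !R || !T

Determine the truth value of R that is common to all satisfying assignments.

Suppose R = false.
The clause (!U) is unit, so U = false.
But (U) is also a unit clause — contradiction.
So every satisfying assignment has R = True.

True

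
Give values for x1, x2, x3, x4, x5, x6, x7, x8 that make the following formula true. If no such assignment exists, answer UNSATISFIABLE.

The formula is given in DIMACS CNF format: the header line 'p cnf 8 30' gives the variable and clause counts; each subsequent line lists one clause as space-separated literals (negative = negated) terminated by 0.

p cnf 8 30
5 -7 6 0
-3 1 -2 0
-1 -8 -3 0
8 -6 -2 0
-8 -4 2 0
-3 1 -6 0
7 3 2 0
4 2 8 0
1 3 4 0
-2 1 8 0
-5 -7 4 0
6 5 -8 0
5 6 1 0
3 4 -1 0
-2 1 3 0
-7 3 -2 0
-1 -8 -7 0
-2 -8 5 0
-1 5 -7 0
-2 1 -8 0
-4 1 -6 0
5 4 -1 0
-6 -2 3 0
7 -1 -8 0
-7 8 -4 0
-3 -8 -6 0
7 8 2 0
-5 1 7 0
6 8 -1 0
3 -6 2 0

Suppose x5 = True.
Suppose x7 = False.
(x1) alone gives x1 = True.
(¬x8) alone gives x8 = False.
(x2) alone gives x2 = True.
(¬x6) alone gives x6 = False.
Now (x6) is unsatisfied and unit — conflict.
Undo x7 and try x7 = True.
(x4) alone gives x4 = True.
(x8) alone gives x8 = True.
(x2) alone gives x2 = True.
(x3) alone gives x3 = True.
(x1) alone gives x1 = True.
Now (¬x1) is unsatisfied and unit — conflict.
Both values of x7 lead to a conflict.
Undo x5 and try x5 = False.
Suppose x7 = False.
Suppose x3 = True.
Suppose x1 = True.
(¬x8) alone gives x8 = False.
(x4) alone gives x4 = True.
(x2) alone gives x2 = True.
(¬x6) alone gives x6 = False.
Now (x6) is unsatisfied and unit — conflict.
Undo x1 and try x1 = False.
(¬x2) alone gives x2 = False.
(¬x6) alone gives x6 = False.
Now (x6) is unsatisfied and unit — conflict.
Both values of x1 lead to a conflict.
Undo x3 and try x3 = False.
(x2) alone gives x2 = True.
(x1) alone gives x1 = True.
(x4) alone gives x4 = True.
(¬x8) alone gives x8 = False.
(¬x6) alone gives x6 = False.
Now (x6) is unsatisfied and unit — conflict.
Both values of x3 lead to a conflict.
Undo x7 and try x7 = True.
(x6) alone gives x6 = True.
(¬x1) alone gives x1 = False.
(¬x3) alone gives x3 = False.
(x4) alone gives x4 = True.
Now (¬x4) is unsatisfied and unit — conflict.
Both values of x7 lead to a conflict.
Both values of x5 lead to a conflict.

UNSATISFIABLE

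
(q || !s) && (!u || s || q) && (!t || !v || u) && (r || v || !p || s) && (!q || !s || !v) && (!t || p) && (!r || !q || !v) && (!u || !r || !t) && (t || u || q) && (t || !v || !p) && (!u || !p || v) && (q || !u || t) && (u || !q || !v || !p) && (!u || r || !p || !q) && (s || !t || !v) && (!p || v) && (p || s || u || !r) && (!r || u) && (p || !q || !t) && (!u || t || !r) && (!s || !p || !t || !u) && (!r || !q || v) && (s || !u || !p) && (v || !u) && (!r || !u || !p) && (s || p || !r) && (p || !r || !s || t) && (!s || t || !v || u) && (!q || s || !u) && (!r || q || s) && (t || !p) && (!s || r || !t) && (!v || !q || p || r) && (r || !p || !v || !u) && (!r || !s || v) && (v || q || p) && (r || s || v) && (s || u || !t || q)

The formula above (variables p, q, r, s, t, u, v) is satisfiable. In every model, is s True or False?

Suppose s = false.
Branch on u: set u = false.
From the singleton clause (!r), r = false.
From the singleton clause (v), v = true.
From the singleton clause (!t), t = false.
From the singleton clause (q), q = true.
From the singleton clause (!p), p = false.
But (p) is also a unit clause — contradiction.
Backtrack on u: now try u = true.
From the singleton clause (q), q = true.
But (!q) is also a unit clause — contradiction.
Both values of u lead to a conflict.
So every satisfying assignment has s = True.

True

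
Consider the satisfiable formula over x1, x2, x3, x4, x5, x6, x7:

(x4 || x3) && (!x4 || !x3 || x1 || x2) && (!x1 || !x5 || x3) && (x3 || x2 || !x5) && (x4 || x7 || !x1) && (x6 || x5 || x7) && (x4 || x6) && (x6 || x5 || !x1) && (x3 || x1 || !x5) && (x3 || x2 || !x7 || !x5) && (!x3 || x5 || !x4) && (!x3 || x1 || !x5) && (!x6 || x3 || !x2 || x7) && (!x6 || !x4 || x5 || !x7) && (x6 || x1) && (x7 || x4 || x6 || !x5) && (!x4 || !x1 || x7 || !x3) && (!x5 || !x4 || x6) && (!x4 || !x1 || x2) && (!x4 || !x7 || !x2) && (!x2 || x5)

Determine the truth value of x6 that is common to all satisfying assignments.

True

Suppose x6 = false.
(x4) alone gives x4 = true.
(x1) alone gives x1 = true.
(x5) alone gives x5 = true.
But (!x5) is also a unit clause — contradiction.
So every satisfying assignment has x6 = True.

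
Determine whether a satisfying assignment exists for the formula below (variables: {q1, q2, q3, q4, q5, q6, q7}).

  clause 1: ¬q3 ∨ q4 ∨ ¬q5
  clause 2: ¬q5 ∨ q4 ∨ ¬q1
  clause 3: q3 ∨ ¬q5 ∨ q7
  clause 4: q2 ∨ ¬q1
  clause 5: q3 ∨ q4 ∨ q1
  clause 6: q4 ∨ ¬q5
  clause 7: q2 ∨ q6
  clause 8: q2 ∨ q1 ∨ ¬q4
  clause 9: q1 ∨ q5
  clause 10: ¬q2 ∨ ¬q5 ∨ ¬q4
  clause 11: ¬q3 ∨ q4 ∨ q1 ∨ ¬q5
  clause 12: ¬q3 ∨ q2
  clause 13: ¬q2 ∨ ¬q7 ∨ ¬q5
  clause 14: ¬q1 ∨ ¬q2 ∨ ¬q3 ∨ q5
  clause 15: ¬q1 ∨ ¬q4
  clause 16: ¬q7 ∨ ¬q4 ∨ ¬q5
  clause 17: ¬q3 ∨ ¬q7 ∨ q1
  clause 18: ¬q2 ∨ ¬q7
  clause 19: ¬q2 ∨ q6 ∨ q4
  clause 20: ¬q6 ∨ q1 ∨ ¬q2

Satisfiable

Suppose q2 = True.
The clause (¬q7) is unit, so q7 = False.
Suppose q3 = False.
The clause (¬q5) is unit, so q5 = False.
The clause (q1) is unit, so q1 = True.
The clause (¬q4) is unit, so q4 = False.
The clause (q6) is unit, so q6 = True.
Every clause now holds.
A satisfying assignment: q1: True; q2: True; q3: False; q4: False; q5: False; q6: True; q7: False.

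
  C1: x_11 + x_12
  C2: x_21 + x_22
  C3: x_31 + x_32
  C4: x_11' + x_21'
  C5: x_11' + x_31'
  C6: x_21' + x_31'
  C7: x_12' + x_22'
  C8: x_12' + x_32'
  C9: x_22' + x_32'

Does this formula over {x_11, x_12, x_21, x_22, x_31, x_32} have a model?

No

Try x_11 = 1.
Unit clause (x_21') forces x_21 = 0.
Unit clause (x_22) forces x_22 = 1.
Unit clause (x_31') forces x_31 = 0.
Unit clause (x_32) forces x_32 = 1.
Now (x_32') is unsatisfied and unit — conflict.
Undo x_11 and try x_11 = 0.
Unit clause (x_12) forces x_12 = 1.
Unit clause (x_22') forces x_22 = 0.
Unit clause (x_21) forces x_21 = 1.
Unit clause (x_31') forces x_31 = 0.
Unit clause (x_32) forces x_32 = 1.
Now (x_32') is unsatisfied and unit — conflict.
Both values of x_11 lead to a conflict.
No assignment satisfies every clause.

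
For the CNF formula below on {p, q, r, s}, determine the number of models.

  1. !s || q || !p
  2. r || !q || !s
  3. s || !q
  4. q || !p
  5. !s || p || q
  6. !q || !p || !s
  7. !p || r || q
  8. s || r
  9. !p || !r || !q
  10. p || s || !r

There are 2^4 = 16 truth assignments over (p, q, r, s).
Check each against the 10 clauses (columns in the order p, q, r, s):
  F F F F  ✗ fails (s || r)
  F F F T  ✗ fails (!s || p || q)
  F F T F  ✗ fails (p || s || !r)
  F F T T  ✗ fails (!s || p || q)
  F T F F  ✗ fails (s || !q)
  F T F T  ✗ fails (r || !q || !s)
  F T T F  ✗ fails (s || !q)
  F T T T  ✓ satisfies all
  T F F F  ✗ fails (q || !p)
  T F F T  ✗ fails (!s || q || !p)
  T F T F  ✗ fails (q || !p)
  T F T T  ✗ fails (!s || q || !p)
  T T F F  ✗ fails (s || !q)
  T T F T  ✗ fails (r || !q || !s)
  T T T F  ✗ fails (s || !q)
  T T T T  ✗ fails (!q || !p || !s)
1 of the 16 rows is a model.

1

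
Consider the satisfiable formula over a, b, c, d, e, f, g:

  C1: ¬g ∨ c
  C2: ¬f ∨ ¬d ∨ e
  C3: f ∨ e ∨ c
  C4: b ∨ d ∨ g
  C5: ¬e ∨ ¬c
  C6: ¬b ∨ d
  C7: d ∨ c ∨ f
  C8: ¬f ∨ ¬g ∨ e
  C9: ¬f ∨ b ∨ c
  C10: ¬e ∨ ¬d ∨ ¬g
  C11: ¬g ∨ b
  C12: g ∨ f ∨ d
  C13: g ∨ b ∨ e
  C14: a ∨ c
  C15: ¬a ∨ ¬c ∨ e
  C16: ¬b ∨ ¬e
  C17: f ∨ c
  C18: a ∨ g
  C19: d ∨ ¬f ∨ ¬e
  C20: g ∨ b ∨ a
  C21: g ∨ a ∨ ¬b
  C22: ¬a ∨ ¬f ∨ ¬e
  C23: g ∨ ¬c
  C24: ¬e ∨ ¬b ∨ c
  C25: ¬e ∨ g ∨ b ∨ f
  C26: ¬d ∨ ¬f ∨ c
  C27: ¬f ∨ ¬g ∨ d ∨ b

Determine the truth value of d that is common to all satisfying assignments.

Suppose d = False.
(¬b) alone gives b = False.
(g) alone gives g = True.
But (¬g) is also a unit clause — contradiction.
So every satisfying assignment has d = True.

True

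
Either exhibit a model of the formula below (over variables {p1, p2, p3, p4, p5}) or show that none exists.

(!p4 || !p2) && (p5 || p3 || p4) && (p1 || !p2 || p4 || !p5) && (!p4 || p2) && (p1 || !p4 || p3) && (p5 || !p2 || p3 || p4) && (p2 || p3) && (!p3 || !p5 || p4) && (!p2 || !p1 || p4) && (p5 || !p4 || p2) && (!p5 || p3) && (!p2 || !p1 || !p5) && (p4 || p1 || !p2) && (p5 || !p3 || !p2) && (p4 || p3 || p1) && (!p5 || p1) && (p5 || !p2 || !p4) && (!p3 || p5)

Try p4 = false.
Try p5 = true.
Unit clause (!p3) forces p3 = false.
That conflicts with the unit clause (p3).
Backtrack on p5: now try p5 = false.
Unit clause (p3) forces p3 = true.
That conflicts with the unit clause (!p3).
Either choice for p5 ends in contradiction.
Backtrack on p4: now try p4 = true.
Unit clause (!p2) forces p2 = false.
That conflicts with the unit clause (p2).
Either choice for p4 ends in contradiction.

UNSATISFIABLE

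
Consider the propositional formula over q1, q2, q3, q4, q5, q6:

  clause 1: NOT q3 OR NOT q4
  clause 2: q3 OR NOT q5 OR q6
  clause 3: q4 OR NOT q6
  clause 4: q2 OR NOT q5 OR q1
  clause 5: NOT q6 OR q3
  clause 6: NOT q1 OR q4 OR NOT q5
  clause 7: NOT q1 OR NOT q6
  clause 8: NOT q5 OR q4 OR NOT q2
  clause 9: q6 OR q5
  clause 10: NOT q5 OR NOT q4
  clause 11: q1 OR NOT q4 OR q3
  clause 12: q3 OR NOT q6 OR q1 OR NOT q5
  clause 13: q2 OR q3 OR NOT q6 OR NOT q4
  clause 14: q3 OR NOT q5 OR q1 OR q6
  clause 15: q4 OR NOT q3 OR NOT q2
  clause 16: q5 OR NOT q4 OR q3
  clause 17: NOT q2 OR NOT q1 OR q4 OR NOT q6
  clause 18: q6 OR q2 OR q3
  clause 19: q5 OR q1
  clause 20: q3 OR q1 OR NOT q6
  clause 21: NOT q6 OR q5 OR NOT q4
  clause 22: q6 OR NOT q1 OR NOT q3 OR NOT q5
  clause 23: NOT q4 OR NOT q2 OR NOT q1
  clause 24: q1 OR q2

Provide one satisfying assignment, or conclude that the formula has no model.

UNSATISFIABLE

Branch on q3: set q3 = false.
From the singleton clause (NOT q6), q6 = false.
From the singleton clause (NOT q5), q5 = false.
Now (q5) is unsatisfied and unit — conflict.
That branch fails; take q3 = true instead.
From the singleton clause (NOT q4), q4 = false.
From the singleton clause (NOT q6), q6 = false.
From the singleton clause (q5), q5 = true.
From the singleton clause (NOT q1), q1 = false.
From the singleton clause (q2), q2 = true.
Now (NOT q2) is unsatisfied and unit — conflict.
Both values of q3 lead to a conflict.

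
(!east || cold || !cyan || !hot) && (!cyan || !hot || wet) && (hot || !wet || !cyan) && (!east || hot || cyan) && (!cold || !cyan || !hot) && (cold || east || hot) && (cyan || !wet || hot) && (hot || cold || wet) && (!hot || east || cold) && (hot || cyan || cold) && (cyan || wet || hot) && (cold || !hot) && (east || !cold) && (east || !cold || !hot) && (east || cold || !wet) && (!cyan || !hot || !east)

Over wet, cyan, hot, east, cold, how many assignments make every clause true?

There are 2^5 = 32 truth assignments over (wet, cyan, hot, east, cold).
Split on east. With east = true, the clauses containing east are satisfied and !east drops from the rest; 3 of the 2^4 = 16 assignments to the other variables satisfy what remains.
With east = false, by the same count on the reduced clause set, 0 assignments work.
Total: 3 + 0 = 3.

3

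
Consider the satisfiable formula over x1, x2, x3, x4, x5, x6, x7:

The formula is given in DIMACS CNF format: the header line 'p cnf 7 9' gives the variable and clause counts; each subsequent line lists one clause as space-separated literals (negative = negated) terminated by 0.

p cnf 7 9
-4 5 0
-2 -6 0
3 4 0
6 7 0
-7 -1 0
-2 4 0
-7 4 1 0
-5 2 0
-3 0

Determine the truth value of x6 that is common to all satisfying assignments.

Suppose x6 = True.
(¬x2) alone gives x2 = False.
(¬x5) alone gives x5 = False.
(¬x4) alone gives x4 = False.
(x3) alone gives x3 = True.
But (¬x3) is also a unit clause — contradiction.
So every satisfying assignment has x6 = False.

False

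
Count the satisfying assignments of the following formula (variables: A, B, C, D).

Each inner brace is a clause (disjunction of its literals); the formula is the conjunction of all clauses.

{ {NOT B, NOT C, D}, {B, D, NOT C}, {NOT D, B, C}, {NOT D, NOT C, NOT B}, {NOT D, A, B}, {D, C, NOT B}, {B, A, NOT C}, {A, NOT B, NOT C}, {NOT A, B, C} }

4

There are 2^4 = 16 truth assignments over (A, B, C, D).
Split on D. With D = true, the clauses containing D are satisfied and NOT D drops from the rest; 3 of the 2^3 = 8 assignments to the other variables satisfy what remains.
With D = false, by the same count on the reduced clause set, 1 assignment works.
(One model: A=F, B=F, C=F, D=F.)
Total: 3 + 1 = 4.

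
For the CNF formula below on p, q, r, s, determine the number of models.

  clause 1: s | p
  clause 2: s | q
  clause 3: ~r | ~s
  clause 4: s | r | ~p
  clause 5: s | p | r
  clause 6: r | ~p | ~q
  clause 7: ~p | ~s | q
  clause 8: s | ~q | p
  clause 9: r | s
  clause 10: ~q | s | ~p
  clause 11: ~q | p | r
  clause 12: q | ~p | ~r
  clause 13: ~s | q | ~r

There are 2^4 = 16 truth assignments over (p, q, r, s).
Check each against the 13 clauses (columns in the order p, q, r, s):
  F F F F  ✗ fails (s | p)
  F F F T  ✓ satisfies all
  F F T F  ✗ fails (s | p)
  F F T T  ✗ fails (~r | ~s)
  F T F F  ✗ fails (s | p)
  F T F T  ✗ fails (~q | p | r)
  F T T F  ✗ fails (s | p)
  F T T T  ✗ fails (~r | ~s)
  T F F F  ✗ fails (s | q)
  T F F T  ✗ fails (~p | ~s | q)
  T F T F  ✗ fails (s | q)
  T F T T  ✗ fails (~r | ~s)
  T T F F  ✗ fails (s | r | ~p)
  T T F T  ✗ fails (r | ~p | ~q)
  T T T F  ✗ fails (~q | s | ~p)
  T T T T  ✗ fails (~r | ~s)
1 of the 16 rows is a model.

1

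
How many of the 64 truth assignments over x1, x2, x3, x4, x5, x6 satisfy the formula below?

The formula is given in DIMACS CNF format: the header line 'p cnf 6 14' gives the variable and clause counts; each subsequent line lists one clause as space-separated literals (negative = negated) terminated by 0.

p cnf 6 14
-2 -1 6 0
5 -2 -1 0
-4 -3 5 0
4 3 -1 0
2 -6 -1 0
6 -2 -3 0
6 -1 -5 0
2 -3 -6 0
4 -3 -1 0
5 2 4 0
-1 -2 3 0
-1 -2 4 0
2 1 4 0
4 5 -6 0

There are 2^6 = 64 truth assignments over (x1, x2, x3, x4, x5, x6).
Split on x3. With x3 = True, the clauses containing x3 are satisfied and ¬x3 drops from the rest; 4 of the 2^5 = 32 assignments to the other variables satisfy what remains.
With x3 = False, by the same count on the reduced clause set, 12 assignments work.
(One model: x1=F, x2=F, x3=F, x4=T, x5=F, x6=F.)
Total: 4 + 12 = 16.

16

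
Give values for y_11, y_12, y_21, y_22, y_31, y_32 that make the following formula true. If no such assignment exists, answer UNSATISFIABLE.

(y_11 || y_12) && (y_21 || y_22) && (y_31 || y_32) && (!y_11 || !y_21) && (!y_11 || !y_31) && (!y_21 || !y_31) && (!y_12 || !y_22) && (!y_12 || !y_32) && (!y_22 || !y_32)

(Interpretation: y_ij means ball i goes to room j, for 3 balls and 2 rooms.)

Case y_11 = true:
The clause (!y_21) is unit, so y_21 = false.
The clause (y_22) is unit, so y_22 = true.
The clause (!y_31) is unit, so y_31 = false.
The clause (y_32) is unit, so y_32 = true.
Now (!y_32) is unsatisfied and unit — conflict.
Undo y_11 and try y_11 = false.
The clause (y_12) is unit, so y_12 = true.
The clause (!y_22) is unit, so y_22 = false.
The clause (y_21) is unit, so y_21 = true.
The clause (!y_31) is unit, so y_31 = false.
The clause (y_32) is unit, so y_32 = true.
Now (!y_32) is unsatisfied and unit — conflict.
Both values of y_11 lead to a conflict.

UNSATISFIABLE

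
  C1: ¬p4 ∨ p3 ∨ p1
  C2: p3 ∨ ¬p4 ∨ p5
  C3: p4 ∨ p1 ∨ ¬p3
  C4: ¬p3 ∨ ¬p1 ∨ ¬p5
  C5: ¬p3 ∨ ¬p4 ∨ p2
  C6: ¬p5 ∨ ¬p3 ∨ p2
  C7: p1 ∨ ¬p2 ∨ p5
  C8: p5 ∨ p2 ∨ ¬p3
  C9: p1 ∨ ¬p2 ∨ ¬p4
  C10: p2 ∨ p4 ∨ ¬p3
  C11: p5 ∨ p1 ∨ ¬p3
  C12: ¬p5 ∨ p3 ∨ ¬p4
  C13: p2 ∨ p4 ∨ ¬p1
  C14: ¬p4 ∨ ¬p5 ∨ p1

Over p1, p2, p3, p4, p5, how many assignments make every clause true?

7

There are 2^5 = 32 truth assignments over (p1, p2, p3, p4, p5).
Split on p4. With p4 = True, the clauses containing p4 are satisfied and ¬p4 drops from the rest; 1 of the 2^4 = 16 assignments to the other variables satisfy what remains.
With p4 = False, by the same count on the reduced clause set, 6 assignments work.
(One model: p1=F, p2=F, p3=F, p4=F, p5=F.)
Total: 1 + 6 = 7.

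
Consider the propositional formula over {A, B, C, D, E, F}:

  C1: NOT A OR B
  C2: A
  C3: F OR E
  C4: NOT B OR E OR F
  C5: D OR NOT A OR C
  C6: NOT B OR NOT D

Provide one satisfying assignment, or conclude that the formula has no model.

From the singleton clause (A), A = true.
From the singleton clause (B), B = true.
From the singleton clause (NOT D), D = false.
From the singleton clause (C), C = true.
Suppose F = true.
No clause remains; E is free.

A=true, B=true, C=true, D=false, E=true, F=true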